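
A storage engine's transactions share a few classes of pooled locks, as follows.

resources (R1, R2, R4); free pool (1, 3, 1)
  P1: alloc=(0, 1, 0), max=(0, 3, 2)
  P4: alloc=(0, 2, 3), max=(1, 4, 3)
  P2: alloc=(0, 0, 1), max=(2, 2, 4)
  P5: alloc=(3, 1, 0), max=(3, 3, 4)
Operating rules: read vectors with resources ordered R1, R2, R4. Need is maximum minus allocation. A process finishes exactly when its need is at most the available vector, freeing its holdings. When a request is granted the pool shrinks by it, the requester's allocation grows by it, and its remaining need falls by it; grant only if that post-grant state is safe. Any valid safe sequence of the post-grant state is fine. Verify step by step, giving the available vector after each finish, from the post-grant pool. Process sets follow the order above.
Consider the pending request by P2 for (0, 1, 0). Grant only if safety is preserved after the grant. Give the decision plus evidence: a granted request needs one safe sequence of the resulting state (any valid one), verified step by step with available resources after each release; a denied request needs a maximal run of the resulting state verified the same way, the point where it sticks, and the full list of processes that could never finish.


GRANT — the state after the grant stays safe, e.g. via P4, P5, P2, P1.
Key observation: post-grant, (1, 2, 1) remains, and an order beginning with P4 completes everyone.
Step-by-step check of the post-grant state:
  pool = (1, 2, 1)
  P4: need (1, 2, 0) fits (1, 2, 1); releases (0, 2, 3), pool now (1, 4, 4)
  P5: need (0, 2, 4) fits (1, 4, 4); releases (3, 1, 0), pool now (4, 5, 4)
  P2: need (2, 1, 3) fits (4, 5, 4); releases (0, 1, 1), pool now (4, 6, 5)
  P1: need (0, 2, 2) fits (4, 6, 5); releases (0, 1, 0), pool now (4, 7, 5)


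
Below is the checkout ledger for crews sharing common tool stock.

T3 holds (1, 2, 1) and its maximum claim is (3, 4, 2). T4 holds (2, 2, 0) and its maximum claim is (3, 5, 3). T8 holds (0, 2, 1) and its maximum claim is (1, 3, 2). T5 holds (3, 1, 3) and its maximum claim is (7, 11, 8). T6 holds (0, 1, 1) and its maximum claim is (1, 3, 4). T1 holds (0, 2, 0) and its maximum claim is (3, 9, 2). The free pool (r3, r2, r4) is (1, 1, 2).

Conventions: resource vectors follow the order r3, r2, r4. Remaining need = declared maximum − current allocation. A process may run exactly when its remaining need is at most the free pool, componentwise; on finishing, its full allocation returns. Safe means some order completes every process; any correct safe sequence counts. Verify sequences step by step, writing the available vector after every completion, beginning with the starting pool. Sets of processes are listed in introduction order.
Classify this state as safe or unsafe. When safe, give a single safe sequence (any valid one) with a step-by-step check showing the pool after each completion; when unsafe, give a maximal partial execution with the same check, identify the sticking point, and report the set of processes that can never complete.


The state is SAFE; one workable sequence: T8, T4, T3, T1, T6, T5.
Key observation: reading the order forward, T8 is the first process whose need (1, 1, 1) meets the free pool (1, 1, 2) exactly on a resource it requests.
Step-by-step check:
  pool = (1, 1, 2)
  T8 needs (1, 1, 1) <= (1, 1, 2) -> finishes; pool += (0, 2, 1) = (1, 3, 3)
  T4 needs (1, 3, 3) <= (1, 3, 3) -> finishes; pool += (2, 2, 0) = (3, 5, 3)
  T3 needs (2, 2, 1) <= (3, 5, 3) -> finishes; pool += (1, 2, 1) = (4, 7, 4)
  T1 needs (3, 7, 2) <= (4, 7, 4) -> finishes; pool += (0, 2, 0) = (4, 9, 4)
  T6 needs (1, 2, 3) <= (4, 9, 4) -> finishes; pool += (0, 1, 1) = (4, 10, 5)
  T5 needs (4, 10, 5) <= (4, 10, 5) -> finishes; pool += (3, 1, 3) = (7, 11, 8)


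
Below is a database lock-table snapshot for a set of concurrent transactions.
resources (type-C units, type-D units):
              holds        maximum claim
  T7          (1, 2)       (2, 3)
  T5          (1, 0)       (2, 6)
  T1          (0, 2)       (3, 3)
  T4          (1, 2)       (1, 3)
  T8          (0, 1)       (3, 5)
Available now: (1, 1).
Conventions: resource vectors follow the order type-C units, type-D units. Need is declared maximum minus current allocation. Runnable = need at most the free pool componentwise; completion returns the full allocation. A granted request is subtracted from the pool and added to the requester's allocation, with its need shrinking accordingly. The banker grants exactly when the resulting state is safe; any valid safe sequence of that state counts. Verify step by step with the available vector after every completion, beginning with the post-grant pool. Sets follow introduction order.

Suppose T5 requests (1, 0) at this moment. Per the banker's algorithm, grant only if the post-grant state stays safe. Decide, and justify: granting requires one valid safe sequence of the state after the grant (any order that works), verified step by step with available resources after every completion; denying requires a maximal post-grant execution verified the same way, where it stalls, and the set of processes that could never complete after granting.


DENY: after the grant no complete ordering would exist.
Key observation: after T4, T7 the pool peaks at (2, 5), and each blocked process is short somewhere: T5 on type-D units; T1 on type-C units; T8 on type-C units.
After a pretend grant, a maximal execution: T4, T7 — then nothing else fits. Walking it through:
  pool = (0, 1)
  T4 needs (0, 1) <= (0, 1) -> finishes; pool += (1, 2) = (1, 3)
  T7 needs (1, 1) <= (1, 3) -> finishes; pool += (1, 2) = (2, 5)
  T5 cannot run: need (0, 6) vs free (2, 5) (insufficient type-D units)
  T1 cannot run: need (3, 1) vs free (2, 5) (insufficient type-C units)
  T8 cannot run: need (3, 4) vs free (2, 5) (insufficient type-C units)
Had the request been granted, T5, T1 and T8 could never finish.


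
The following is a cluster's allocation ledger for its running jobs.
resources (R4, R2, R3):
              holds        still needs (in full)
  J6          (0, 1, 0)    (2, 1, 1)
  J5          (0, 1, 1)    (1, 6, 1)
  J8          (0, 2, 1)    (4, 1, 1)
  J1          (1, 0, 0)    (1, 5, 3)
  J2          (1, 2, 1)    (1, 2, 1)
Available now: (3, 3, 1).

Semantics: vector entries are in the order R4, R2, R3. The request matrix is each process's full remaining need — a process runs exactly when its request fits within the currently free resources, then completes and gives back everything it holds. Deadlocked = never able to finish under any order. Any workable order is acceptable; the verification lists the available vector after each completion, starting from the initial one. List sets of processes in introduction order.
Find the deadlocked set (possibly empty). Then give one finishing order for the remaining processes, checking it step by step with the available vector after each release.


No process is deadlocked.
Key observation: starting with J2, each completion frees enough for the next — no one is permanently blocked.
The rest can finish in the order J2, J6, J8, J5, J1. Step-by-step check:
  pool = (3, 3, 1)
  J2: need (1, 2, 1) fits (3, 3, 1); releases (1, 2, 1), pool now (4, 5, 2)
  J6: need (2, 1, 1) fits (4, 5, 2); releases (0, 1, 0), pool now (4, 6, 2)
  J8: need (4, 1, 1) fits (4, 6, 2); releases (0, 2, 1), pool now (4, 8, 3)
  J5: need (1, 6, 1) fits (4, 8, 3); releases (0, 1, 1), pool now (4, 9, 4)
  J1: need (1, 5, 3) fits (4, 9, 4); releases (1, 0, 0), pool now (5, 9, 4)


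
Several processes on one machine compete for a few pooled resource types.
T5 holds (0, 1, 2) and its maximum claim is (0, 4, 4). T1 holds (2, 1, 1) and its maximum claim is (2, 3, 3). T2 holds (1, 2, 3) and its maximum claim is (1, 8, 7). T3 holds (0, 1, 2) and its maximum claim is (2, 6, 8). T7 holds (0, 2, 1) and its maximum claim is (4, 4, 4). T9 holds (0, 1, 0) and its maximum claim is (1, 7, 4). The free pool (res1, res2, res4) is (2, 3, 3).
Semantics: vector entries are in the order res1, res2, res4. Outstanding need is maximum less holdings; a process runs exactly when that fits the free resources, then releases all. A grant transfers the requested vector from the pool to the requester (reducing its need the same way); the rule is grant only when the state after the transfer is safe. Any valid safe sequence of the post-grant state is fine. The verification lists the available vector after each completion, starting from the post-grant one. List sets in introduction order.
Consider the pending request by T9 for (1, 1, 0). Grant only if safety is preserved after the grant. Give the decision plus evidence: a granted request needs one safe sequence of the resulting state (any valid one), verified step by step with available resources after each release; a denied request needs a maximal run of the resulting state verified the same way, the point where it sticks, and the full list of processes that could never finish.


DENY. Granting would leave the state unsafe.
Key observation: after T1, T5 the pool peaks at (3, 4, 6), and each blocked process is short somewhere: T2 on res2; T3 on res2; T7 on res1; T9 on res2.
After a pretend grant, a maximal execution: T1, T5 — then nothing else fits. Walking it through:
  pool = (1, 2, 3)
  run T1 (needs (0, 2, 2), free (1, 2, 3)); after release of (2, 1, 1) the pool is (3, 3, 4)
  run T5 (needs (0, 3, 2), free (3, 3, 4)); after release of (0, 1, 2) the pool is (3, 4, 6)
  blocked: T2 wants (0, 6, 4), pool (3, 4, 6) — not enough res2
  blocked: T3 wants (2, 5, 6), pool (3, 4, 6) — not enough res2
  blocked: T7 wants (4, 2, 3), pool (3, 4, 6) — not enough res1
  blocked: T9 wants (0, 5, 4), pool (3, 4, 6) — not enough res2
Processes that could never finish after the grant: T2, T3, T7 and T9.


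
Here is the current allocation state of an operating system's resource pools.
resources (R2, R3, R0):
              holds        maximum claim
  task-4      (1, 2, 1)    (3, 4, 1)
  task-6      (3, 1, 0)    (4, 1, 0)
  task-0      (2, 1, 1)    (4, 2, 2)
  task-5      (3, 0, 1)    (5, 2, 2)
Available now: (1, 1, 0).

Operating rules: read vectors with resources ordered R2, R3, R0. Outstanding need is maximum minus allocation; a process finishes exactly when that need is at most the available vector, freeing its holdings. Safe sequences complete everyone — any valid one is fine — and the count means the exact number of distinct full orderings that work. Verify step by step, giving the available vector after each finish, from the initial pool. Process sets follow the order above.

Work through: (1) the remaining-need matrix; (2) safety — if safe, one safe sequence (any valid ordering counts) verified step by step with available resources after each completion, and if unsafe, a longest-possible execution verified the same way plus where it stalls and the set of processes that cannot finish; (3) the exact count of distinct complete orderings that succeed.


(1) Outstanding need per process (order R2, R3, R0):
  task-4: (2, 2, 0)
  task-6: (1, 0, 0)
  task-0: (2, 1, 1)
  task-5: (2, 2, 1)
(2) SAFE. One safe sequence: task-6, task-4, task-0, task-5.
Key observation: the first exact fit in this order is task-6 — it needs (1, 0, 0) with (1, 1, 0) free, meeting a requested resource to the last unit.
Walking it through:
  pool = (1, 1, 0)
  run task-6 (needs (1, 0, 0), free (1, 1, 0)); after release of (3, 1, 0) the pool is (4, 2, 0)
  run task-4 (needs (2, 2, 0), free (4, 2, 0)); after release of (1, 2, 1) the pool is (5, 4, 1)
  run task-0 (needs (2, 1, 1), free (5, 4, 1)); after release of (2, 1, 1) the pool is (7, 5, 2)
  run task-5 (needs (2, 2, 1), free (7, 5, 2)); after release of (3, 0, 1) the pool is (10, 5, 3)
(3) Precisely 2 of the possible complete orderings are safe sequences.


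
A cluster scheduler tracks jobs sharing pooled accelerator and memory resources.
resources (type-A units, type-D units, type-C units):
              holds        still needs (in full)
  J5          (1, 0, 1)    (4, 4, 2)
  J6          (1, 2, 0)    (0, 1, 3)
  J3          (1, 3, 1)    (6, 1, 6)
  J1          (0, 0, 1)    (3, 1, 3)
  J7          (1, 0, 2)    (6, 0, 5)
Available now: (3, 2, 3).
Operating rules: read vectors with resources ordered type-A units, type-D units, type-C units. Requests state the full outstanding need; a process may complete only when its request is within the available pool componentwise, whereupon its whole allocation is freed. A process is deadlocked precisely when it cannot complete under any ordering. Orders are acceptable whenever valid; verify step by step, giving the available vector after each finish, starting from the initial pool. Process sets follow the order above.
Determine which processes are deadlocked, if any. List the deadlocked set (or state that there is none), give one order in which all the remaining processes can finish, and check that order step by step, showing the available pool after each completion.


Deadlocked set: J3 and J7.
Key observation: the wall is type-A units: completing J1, J6, J5 brings the pool only to (5, 4, 5), and all the rest need more.
The rest can finish in the order J1, J6, J5. Verifying each step:
  pool = (3, 2, 3)
  J1 needs (3, 1, 3) <= (3, 2, 3) -> finishes; pool += (0, 0, 1) = (3, 2, 4)
  J6 needs (0, 1, 3) <= (3, 2, 4) -> finishes; pool += (1, 2, 0) = (4, 4, 4)
  J5 needs (4, 4, 2) <= (4, 4, 4) -> finishes; pool += (1, 0, 1) = (5, 4, 5)
The blocked processes can never fit:
  J3 cannot run: need (6, 1, 6) vs free (5, 4, 5) (insufficient type-A units and type-C units)
  J7 cannot run: need (6, 0, 5) vs free (5, 4, 5) (insufficient type-A units)


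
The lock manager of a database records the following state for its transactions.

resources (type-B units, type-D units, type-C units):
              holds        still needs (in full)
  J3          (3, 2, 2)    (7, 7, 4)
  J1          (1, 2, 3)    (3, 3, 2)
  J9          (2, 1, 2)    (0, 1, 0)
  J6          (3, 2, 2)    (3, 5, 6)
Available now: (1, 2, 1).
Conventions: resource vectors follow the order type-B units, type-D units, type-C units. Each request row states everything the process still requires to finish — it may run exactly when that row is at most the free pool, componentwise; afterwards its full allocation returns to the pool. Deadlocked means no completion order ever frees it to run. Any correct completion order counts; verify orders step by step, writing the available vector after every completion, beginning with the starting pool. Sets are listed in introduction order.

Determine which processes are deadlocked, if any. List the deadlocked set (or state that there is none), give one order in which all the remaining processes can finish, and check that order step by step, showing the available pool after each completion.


The deadlocked set is empty.
Key observation: J9 can run right away; the returned allocation unlocks the remaining processes in turn.
A valid finishing order for the others: J9, J1, J6, J3. Step-by-step check:
  pool = (1, 2, 1)
  run J9 (needs (0, 1, 0), free (1, 2, 1)); after release of (2, 1, 2) the pool is (3, 3, 3)
  run J1 (needs (3, 3, 2), free (3, 3, 3)); after release of (1, 2, 3) the pool is (4, 5, 6)
  run J6 (needs (3, 5, 6), free (4, 5, 6)); after release of (3, 2, 2) the pool is (7, 7, 8)
  run J3 (needs (7, 7, 4), free (7, 7, 8)); after release of (3, 2, 2) the pool is (10, 9, 10)


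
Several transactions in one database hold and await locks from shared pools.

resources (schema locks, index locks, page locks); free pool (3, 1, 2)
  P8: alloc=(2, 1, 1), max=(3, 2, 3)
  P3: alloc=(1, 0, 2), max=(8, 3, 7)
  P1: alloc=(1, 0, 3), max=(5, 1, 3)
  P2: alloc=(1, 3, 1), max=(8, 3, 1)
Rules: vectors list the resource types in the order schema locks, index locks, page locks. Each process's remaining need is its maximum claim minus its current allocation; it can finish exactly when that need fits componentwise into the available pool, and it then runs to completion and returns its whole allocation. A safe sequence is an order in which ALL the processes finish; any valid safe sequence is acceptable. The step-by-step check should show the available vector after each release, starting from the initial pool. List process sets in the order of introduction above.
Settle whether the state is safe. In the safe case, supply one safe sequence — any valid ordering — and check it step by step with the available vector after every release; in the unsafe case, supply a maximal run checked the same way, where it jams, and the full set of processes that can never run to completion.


The state is UNSAFE.
Key observation: no order helps: past P8, P1, the free pool tops out at (6, 2, 6), below what each blocked process needs in schema locks.
The run P8, P1 cannot be extended any further. Step-by-step check:
  pool = (3, 1, 2)
  P8 needs (1, 1, 2) <= (3, 1, 2) -> finishes; pool += (2, 1, 1) = (5, 2, 3)
  P1 needs (4, 1, 0) <= (5, 2, 3) -> finishes; pool += (1, 0, 3) = (6, 2, 6)
  P3 cannot run: need (7, 3, 5) vs free (6, 2, 6) (insufficient schema locks and index locks)
  P2 cannot run: need (7, 0, 0) vs free (6, 2, 6) (insufficient schema locks)
Processes that can never finish: P3 and P2.


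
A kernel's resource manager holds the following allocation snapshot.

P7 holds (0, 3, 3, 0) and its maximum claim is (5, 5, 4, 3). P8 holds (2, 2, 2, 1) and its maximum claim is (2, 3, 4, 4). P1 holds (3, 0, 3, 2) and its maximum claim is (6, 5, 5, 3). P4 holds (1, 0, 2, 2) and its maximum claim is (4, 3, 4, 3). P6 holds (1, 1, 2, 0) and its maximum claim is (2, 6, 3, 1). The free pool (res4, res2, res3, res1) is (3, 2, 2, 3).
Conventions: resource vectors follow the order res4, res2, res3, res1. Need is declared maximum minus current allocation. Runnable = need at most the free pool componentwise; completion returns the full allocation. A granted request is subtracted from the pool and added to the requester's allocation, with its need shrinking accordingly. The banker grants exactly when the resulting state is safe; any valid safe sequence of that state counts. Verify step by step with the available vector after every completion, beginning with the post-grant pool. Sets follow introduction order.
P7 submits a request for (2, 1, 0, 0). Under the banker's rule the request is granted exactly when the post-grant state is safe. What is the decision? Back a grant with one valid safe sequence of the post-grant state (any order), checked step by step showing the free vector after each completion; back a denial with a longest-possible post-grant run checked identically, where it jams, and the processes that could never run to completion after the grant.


GRANT: granting preserves safety; a valid post-grant sequence is P8, P4, P7, P1, P6.
Key observation: post-grant, (1, 1, 2, 3) remains, and an order beginning with P8 completes everyone.
Verifying the post-grant state step by step:
  pool = (1, 1, 2, 3)
  P8 needs (0, 1, 2, 3) <= (1, 1, 2, 3) -> finishes; pool += (2, 2, 2, 1) = (3, 3, 4, 4)
  P4 needs (3, 3, 2, 1) <= (3, 3, 4, 4) -> finishes; pool += (1, 0, 2, 2) = (4, 3, 6, 6)
  P7 needs (3, 1, 1, 3) <= (4, 3, 6, 6) -> finishes; pool += (2, 4, 3, 0) = (6, 7, 9, 6)
  P1 needs (3, 5, 2, 1) <= (6, 7, 9, 6) -> finishes; pool += (3, 0, 3, 2) = (9, 7, 12, 8)
  P6 needs (1, 5, 1, 1) <= (9, 7, 12, 8) -> finishes; pool += (1, 1, 2, 0) = (10, 8, 14, 8)


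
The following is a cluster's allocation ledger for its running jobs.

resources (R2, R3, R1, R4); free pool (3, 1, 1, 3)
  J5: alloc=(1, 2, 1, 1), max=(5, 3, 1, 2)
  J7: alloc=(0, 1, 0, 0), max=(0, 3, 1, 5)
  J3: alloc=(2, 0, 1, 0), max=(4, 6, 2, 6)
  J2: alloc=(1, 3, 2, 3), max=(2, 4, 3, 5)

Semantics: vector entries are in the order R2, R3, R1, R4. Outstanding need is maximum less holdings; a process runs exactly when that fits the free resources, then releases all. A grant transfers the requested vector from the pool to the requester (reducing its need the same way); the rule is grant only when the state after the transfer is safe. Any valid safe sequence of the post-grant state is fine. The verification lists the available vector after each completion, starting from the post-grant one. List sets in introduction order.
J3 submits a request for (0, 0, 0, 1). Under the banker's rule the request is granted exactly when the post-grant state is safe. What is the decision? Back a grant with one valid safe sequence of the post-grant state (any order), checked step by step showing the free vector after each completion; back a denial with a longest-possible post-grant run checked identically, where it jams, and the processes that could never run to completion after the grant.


GRANT. The post-grant state is safe; one safe sequence: J2, J5, J7, J3.
Key observation: (3, 1, 1, 2) free after granting still covers J2 first, and each release covers the next.
Verifying the post-grant state step by step:
  pool = (3, 1, 1, 2)
  J2 needs (1, 1, 1, 2) <= (3, 1, 1, 2) -> finishes; pool += (1, 3, 2, 3) = (4, 4, 3, 5)
  J5 needs (4, 1, 0, 1) <= (4, 4, 3, 5) -> finishes; pool += (1, 2, 1, 1) = (5, 6, 4, 6)
  J7 needs (0, 2, 1, 5) <= (5, 6, 4, 6) -> finishes; pool += (0, 1, 0, 0) = (5, 7, 4, 6)
  J3 needs (2, 6, 1, 5) <= (5, 7, 4, 6) -> finishes; pool += (2, 0, 1, 1) = (7, 7, 5, 7)


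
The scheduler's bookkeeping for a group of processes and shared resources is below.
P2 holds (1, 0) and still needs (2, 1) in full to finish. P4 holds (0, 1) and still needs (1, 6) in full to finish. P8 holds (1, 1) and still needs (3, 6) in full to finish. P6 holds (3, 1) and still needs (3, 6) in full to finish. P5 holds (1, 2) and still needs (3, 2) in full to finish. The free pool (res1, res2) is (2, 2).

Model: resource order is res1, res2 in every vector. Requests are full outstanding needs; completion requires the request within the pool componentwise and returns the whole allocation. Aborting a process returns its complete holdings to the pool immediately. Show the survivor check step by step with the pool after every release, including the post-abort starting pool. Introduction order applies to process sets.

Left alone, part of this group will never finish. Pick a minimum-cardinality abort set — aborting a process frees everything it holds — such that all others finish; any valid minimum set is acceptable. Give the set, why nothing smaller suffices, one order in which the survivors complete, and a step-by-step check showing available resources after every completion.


Minimum abort set: P4 and P8.
Key observation: the returned (1, 2) from P4 and P8 is what brings P6 — unrunnable before, under any order — into play at step 3.
Why nothing smaller works — every single abort fails: P2 alone leaves P4 blocked (short on res2); P4 alone leaves P8 blocked (short on res2); P8 alone leaves P4 blocked (short on res2); P6 alone leaves P4 blocked (short on res2); P5 alone leaves P4 blocked (short on res2).
The survivors complete as P2, P5, P6. Walking it through (starting from the post-abort pool):
  pool = (3, 4)
  P2 needs (2, 1) <= (3, 4) -> finishes; pool += (1, 0) = (4, 4)
  P5 needs (3, 2) <= (4, 4) -> finishes; pool += (1, 2) = (5, 6)
  P6 needs (3, 6) <= (5, 6) -> finishes; pool += (3, 1) = (8, 7)


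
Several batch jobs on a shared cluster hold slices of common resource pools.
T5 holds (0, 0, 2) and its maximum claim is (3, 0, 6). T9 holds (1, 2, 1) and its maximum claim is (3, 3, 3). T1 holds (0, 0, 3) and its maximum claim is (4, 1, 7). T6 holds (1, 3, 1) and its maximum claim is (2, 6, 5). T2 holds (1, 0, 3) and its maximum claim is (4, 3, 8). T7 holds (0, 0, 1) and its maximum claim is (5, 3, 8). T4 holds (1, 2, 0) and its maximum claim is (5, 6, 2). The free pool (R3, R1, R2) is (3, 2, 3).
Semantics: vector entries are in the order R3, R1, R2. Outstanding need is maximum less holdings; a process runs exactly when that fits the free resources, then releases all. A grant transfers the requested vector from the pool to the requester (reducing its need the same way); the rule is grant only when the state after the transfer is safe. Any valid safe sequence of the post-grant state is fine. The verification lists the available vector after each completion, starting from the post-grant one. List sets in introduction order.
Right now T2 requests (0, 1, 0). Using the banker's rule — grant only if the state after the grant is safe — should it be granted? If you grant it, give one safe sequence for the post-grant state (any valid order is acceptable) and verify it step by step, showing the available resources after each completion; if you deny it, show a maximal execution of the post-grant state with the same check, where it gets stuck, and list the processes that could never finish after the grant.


GRANT — the state after the grant stays safe, e.g. via T9, T1, T2, T4, T6, T7, T5.
Key observation: with (3, 1, 3) left after the transfer, T9 can run at once — the state stays safe.
Step-by-step check of the post-grant state:
  pool = (3, 1, 3)
  T9: need (2, 1, 2) fits (3, 1, 3); releases (1, 2, 1), pool now (4, 3, 4)
  T1: need (4, 1, 4) fits (4, 3, 4); releases (0, 0, 3), pool now (4, 3, 7)
  T2: need (3, 2, 5) fits (4, 3, 7); releases (1, 1, 3), pool now (5, 4, 10)
  T4: need (4, 4, 2) fits (5, 4, 10); releases (1, 2, 0), pool now (6, 6, 10)
  T6: need (1, 3, 4) fits (6, 6, 10); releases (1, 3, 1), pool now (7, 9, 11)
  T7: need (5, 3, 7) fits (7, 9, 11); releases (0, 0, 1), pool now (7, 9, 12)
  T5: need (3, 0, 4) fits (7, 9, 12); releases (0, 0, 2), pool now (7, 9, 14)


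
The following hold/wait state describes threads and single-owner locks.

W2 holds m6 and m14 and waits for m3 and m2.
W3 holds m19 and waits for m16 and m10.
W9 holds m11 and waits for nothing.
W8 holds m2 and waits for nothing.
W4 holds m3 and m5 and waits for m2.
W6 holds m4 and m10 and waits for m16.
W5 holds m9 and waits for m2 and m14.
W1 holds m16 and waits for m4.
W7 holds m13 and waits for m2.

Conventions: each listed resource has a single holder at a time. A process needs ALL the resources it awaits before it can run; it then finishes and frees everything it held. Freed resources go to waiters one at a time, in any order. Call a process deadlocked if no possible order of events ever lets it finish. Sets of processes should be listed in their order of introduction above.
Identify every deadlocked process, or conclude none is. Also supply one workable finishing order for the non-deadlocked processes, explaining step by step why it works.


Deadlocked: W3, W6 and W1.
Key observation: the wait chain closes on itself along W6 -> W1 -> W6; W3 waits into the deadlock from upstream.
A valid finishing order for the others: W8, W4, W2, W9, W7, W5.
Walking it through:
  W8 waits on nothing -> runs at once and releases m2
  W4 waits on m2 — all released -> runs and releases m3 and m5
  W2 waits on m3 and m2 — all released -> runs and releases m6 and m14
  W9 waits on nothing -> runs at once and releases m11
  W7 waits on m2 — all released -> runs and releases m13
  W5 waits on m2 and m14 — all released -> runs and releases m9


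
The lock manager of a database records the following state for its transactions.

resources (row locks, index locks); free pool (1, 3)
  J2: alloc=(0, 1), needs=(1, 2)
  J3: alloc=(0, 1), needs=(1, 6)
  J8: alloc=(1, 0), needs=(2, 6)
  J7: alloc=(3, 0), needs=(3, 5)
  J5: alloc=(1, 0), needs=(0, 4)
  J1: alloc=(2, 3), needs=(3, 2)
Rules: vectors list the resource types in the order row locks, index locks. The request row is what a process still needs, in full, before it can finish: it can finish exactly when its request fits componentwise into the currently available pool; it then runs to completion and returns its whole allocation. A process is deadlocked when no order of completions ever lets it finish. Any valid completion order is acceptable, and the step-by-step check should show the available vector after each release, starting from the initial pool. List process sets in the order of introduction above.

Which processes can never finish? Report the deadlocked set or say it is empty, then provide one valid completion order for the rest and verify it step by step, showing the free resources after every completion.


Deadlocked set: J3, J8, J7 and J1.
Key observation: after J2, J5 the pool peaks at (2, 4), and each blocked process is short somewhere: J3 on index locks; J8 on index locks; J7 on row locks, index locks; J1 on row locks.
A valid finishing order for the others: J2, J5. Verifying each step:
  pool = (1, 3)
  J2 needs (1, 2) <= (1, 3) -> finishes; pool += (0, 1) = (1, 4)
  J5 needs (0, 4) <= (1, 4) -> finishes; pool += (1, 0) = (2, 4)
The stuck group stays short no matter what:
  blocked: J3 wants (1, 6), pool (2, 4) — not enough index locks
  blocked: J8 wants (2, 6), pool (2, 4) — not enough index locks
  blocked: J7 wants (3, 5), pool (2, 4) — not enough row locks and index locks
  blocked: J1 wants (3, 2), pool (2, 4) — not enough row locks


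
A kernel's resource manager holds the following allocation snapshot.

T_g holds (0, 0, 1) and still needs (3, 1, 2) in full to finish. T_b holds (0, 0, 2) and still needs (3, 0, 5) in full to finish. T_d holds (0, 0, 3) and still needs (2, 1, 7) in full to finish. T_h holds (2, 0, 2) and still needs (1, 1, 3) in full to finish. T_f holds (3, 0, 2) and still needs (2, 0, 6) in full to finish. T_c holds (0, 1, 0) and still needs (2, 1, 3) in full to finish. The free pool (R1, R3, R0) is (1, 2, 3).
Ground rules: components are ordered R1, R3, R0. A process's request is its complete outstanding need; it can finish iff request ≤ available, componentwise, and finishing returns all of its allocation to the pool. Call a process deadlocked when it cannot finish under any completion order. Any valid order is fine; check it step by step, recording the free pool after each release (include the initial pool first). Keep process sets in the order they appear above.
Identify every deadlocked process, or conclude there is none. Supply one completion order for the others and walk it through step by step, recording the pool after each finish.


No process is deadlocked.
Key observation: T_h can run right away; the returned allocation unlocks the remaining processes in turn.
The rest can finish in the order T_h, T_b, T_f, T_g, T_c, T_d. Step-by-step check:
  pool = (1, 2, 3)
  run T_h (needs (1, 1, 3), free (1, 2, 3)); after release of (2, 0, 2) the pool is (3, 2, 5)
  run T_b (needs (3, 0, 5), free (3, 2, 5)); after release of (0, 0, 2) the pool is (3, 2, 7)
  run T_f (needs (2, 0, 6), free (3, 2, 7)); after release of (3, 0, 2) the pool is (6, 2, 9)
  run T_g (needs (3, 1, 2), free (6, 2, 9)); after release of (0, 0, 1) the pool is (6, 2, 10)
  run T_c (needs (2, 1, 3), free (6, 2, 10)); after release of (0, 1, 0) the pool is (6, 3, 10)
  run T_d (needs (2, 1, 7), free (6, 3, 10)); after release of (0, 0, 3) the pool is (6, 3, 13)


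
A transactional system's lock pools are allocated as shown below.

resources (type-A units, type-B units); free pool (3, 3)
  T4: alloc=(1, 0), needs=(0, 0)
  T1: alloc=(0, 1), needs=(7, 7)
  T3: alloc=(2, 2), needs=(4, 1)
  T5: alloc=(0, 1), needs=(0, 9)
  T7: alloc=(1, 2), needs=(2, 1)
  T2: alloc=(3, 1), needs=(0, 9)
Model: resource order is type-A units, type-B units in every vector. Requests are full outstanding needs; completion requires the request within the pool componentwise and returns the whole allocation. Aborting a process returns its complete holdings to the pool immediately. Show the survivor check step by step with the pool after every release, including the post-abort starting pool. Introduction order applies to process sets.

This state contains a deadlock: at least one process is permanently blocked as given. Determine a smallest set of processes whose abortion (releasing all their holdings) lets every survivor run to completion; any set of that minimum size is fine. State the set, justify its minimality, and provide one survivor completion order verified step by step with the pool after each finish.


Abort T5.
Key observation: no ordering could ever have run T2 before the abort of T5; with (0, 1) back in the pool it fits at step 5.
Why nothing smaller works: aborting no one leaves the state deadlocked as given.
The survivors complete as T7, T4, T3, T1, T2. Step-by-step check (starting from the post-abort pool):
  pool = (3, 4)
  T7: need (2, 1) fits (3, 4); releases (1, 2), pool now (4, 6)
  T4: need (0, 0) fits (4, 6); releases (1, 0), pool now (5, 6)
  T3: need (4, 1) fits (5, 6); releases (2, 2), pool now (7, 8)
  T1: need (7, 7) fits (7, 8); releases (0, 1), pool now (7, 9)
  T2: need (0, 9) fits (7, 9); releases (3, 1), pool now (10, 10)


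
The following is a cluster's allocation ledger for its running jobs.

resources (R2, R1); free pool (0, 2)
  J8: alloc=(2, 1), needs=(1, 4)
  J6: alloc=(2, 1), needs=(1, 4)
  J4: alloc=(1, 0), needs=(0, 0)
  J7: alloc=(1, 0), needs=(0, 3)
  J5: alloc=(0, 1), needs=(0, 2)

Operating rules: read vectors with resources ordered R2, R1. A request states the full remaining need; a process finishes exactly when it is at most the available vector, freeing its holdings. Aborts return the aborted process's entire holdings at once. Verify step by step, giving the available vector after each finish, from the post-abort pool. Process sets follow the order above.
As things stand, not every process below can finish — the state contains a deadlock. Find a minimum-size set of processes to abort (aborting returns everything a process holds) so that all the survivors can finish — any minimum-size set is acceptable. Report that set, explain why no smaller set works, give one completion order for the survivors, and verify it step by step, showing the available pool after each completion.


Abort J8.
Key observation: J6 had no path to completion before; after the abort of J8 ((2, 1) returned), step 2 is where it fits.
Minimality: the empty abort set fails — the state is deadlocked as it stands.
Survivors finish in the order: J5, J6, J4, J7. Walking it through (pool after the aborts first):
  pool = (2, 3)
  run J5 (needs (0, 2), free (2, 3)); after release of (0, 1) the pool is (2, 4)
  run J6 (needs (1, 4), free (2, 4)); after release of (2, 1) the pool is (4, 5)
  run J4 (needs (0, 0), free (4, 5)); after release of (1, 0) the pool is (5, 5)
  run J7 (needs (0, 3), free (5, 5)); after release of (1, 0) the pool is (6, 5)


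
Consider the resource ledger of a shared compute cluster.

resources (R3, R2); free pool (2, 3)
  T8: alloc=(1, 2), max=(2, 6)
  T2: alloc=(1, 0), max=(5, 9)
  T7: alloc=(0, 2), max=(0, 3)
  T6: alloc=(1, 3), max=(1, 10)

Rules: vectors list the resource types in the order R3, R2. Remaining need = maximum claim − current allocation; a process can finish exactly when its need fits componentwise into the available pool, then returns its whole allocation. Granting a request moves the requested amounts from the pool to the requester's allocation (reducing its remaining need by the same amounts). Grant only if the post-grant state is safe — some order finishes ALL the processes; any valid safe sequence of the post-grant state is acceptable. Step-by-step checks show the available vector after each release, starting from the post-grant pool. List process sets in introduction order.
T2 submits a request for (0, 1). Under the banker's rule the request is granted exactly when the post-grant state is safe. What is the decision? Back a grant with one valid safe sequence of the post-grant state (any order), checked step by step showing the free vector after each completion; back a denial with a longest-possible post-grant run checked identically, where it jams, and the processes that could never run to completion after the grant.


DENY — the pretend-granted state is unsafe.
Key observation: T7, T8 can finish, but then (3, 6) is all there is, and the blocked group's R2 demands exceed it.
On the post-grant state, T7, T8 is a maximal run — nothing extends it. Walking it through:
  pool = (2, 2)
  T7: need (0, 1) fits (2, 2); releases (0, 2), pool now (2, 4)
  T8: need (1, 4) fits (2, 4); releases (1, 2), pool now (3, 6)
  T2 cannot run: need (4, 8) vs free (3, 6) (insufficient R3 and R2)
  T6 cannot run: need (0, 7) vs free (3, 6) (insufficient R2)
Post-grant, the permanently blocked set is T2 and T6.


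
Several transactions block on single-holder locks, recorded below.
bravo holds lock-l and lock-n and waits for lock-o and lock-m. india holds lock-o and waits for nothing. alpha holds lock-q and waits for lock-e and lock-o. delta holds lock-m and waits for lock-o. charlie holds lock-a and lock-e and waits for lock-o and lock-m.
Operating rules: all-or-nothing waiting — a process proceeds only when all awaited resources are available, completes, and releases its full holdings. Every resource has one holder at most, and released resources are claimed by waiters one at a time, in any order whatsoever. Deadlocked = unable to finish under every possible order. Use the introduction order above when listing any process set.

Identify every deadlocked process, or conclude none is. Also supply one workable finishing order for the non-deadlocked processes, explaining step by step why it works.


No process is deadlocked.
Key observation: the wait graph is acyclic; completion cascades from the unblocked processes through everyone else.
The rest can finish in the order india, delta, charlie, alpha, bravo.
Walking it through:
  run india (it waits on nothing); releases lock-o
  delta: everything it awaited (lock-o) is free; runs, freeing lock-m
  charlie: everything it awaited (lock-o and lock-m) is free; runs, freeing lock-a and lock-e
  alpha: everything it awaited (lock-e and lock-o) is free; runs, freeing lock-q
  bravo: everything it awaited (lock-o and lock-m) is free; runs, freeing lock-l and lock-n


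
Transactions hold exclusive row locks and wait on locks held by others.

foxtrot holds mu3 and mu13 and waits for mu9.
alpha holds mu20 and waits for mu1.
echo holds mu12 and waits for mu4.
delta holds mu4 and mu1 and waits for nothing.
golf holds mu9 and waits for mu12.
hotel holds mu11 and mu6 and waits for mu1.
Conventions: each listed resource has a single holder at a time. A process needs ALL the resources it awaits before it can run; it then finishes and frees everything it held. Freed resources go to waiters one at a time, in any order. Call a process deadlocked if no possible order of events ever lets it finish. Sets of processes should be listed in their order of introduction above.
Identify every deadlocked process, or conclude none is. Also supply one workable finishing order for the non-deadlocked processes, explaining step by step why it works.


No process is deadlocked.
Key observation: no waiting chain loops back on itself — every chain ends at a process that waits on nothing, so everyone eventually runs.
A valid finishing order for the others: delta, alpha, echo, golf, foxtrot, hotel.
Walking it through:
  delta: no waits; runs immediately, freeing mu4 and mu1
  alpha: everything it awaited (mu1) is free; runs, freeing mu20
  echo: everything it awaited (mu4) is free; runs, freeing mu12
  golf: everything it awaited (mu12) is free; runs, freeing mu9
  foxtrot: everything it awaited (mu9) is free; runs, freeing mu3 and mu13
  hotel: everything it awaited (mu1) is free; runs, freeing mu11 and mu6


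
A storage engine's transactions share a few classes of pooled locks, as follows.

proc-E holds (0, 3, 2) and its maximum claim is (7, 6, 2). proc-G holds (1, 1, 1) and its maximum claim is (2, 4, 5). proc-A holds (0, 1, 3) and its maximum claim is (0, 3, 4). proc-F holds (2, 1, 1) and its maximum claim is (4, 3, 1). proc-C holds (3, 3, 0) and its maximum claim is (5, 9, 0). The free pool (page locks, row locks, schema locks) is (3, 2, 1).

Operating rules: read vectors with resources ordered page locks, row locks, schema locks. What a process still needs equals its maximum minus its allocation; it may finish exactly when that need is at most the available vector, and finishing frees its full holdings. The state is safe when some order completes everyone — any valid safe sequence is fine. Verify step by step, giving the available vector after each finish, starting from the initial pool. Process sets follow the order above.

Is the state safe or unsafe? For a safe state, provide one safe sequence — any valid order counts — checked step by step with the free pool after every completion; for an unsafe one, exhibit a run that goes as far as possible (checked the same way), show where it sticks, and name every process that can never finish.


The state is UNSAFE.
Key observation: after proc-A, proc-F, proc-G the pool peaks at (6, 5, 6), and each blocked process is short somewhere: proc-E on page locks; proc-C on row locks.
The run proc-A, proc-F, proc-G cannot be extended any further. Walking it through:
  pool = (3, 2, 1)
  proc-A: need (0, 2, 1) fits (3, 2, 1); releases (0, 1, 3), pool now (3, 3, 4)
  proc-F: need (2, 2, 0) fits (3, 3, 4); releases (2, 1, 1), pool now (5, 4, 5)
  proc-G: need (1, 3, 4) fits (5, 4, 5); releases (1, 1, 1), pool now (6, 5, 6)
  proc-E cannot run: need (7, 3, 0) vs free (6, 5, 6) (insufficient page locks)
  proc-C cannot run: need (2, 6, 0) vs free (6, 5, 6) (insufficient row locks)
Never able to finish: proc-E and proc-C.
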